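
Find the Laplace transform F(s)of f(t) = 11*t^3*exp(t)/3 22/(s - 1)^4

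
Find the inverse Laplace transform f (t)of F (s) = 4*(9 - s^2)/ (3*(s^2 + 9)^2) -4*t*cos (3*t)/3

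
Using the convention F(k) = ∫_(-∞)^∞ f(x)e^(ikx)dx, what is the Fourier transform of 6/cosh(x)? 6*pi/cosh(pi*k/2)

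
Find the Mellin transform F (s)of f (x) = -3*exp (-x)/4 -3*gamma (s)/4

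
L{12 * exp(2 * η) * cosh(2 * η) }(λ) 12 * (λ - 2) /(λ * (λ - 4) ) 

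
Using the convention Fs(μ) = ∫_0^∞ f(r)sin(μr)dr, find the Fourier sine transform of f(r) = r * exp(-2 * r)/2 2 * μ/(μ^2 + 4)^2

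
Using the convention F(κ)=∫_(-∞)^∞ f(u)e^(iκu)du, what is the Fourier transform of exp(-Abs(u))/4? 1/(2 * (κ^2 + 1))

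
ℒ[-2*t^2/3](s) -4/ (3*s^3)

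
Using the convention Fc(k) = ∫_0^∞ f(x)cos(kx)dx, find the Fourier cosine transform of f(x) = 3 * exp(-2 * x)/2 3/(k^2 + 4)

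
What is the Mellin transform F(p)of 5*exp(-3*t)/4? 5*gamma(p)/(4*3^p)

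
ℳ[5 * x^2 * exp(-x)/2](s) 5 * gamma(s+2)/2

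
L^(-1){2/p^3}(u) u^2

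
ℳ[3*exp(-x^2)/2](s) 3*gamma(s/2)/4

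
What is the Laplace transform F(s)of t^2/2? s^(-3)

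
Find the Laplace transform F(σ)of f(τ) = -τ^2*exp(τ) -2/(σ - 1)^3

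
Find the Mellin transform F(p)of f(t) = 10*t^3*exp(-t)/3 10*gamma(p + 3)/3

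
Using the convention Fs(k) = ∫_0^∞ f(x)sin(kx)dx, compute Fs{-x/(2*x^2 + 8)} -pi*exp(-2*k)/4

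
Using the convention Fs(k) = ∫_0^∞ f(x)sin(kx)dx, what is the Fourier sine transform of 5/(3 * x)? 5 * pi/6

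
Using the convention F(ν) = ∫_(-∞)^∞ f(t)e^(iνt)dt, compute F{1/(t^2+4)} pi*exp(-2*Abs(ν))/2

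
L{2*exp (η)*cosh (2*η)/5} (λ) 2*(λ - 1)/ (5*( (λ - 1)^2 - 4))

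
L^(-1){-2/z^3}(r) -r^2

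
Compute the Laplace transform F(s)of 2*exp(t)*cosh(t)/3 2*(s - 1)/(3*s*(s - 2))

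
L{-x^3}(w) -6/w^4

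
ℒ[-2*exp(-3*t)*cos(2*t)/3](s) 2*(-s - 3)/(3*((s + 3)^2 + 4))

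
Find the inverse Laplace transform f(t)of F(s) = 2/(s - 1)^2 2*t*exp(t)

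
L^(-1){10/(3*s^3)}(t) 5*t^2/3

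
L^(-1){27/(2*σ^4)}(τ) 9*τ^3/4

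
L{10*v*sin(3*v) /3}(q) 20*q/(q^2 + 9) ^2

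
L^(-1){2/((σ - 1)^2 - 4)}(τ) exp(τ)*sinh(2*τ)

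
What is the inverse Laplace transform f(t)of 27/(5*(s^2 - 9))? 9*sinh(3*t)/5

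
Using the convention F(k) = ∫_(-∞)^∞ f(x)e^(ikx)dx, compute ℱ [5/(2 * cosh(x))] 5 * pi/(2 * cosh(pi * k/2))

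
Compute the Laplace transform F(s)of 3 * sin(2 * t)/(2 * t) 3 * atan(2/s)/2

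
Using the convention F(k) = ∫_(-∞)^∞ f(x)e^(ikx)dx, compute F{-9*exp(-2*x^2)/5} -9*sqrt(2)*sqrt(pi)*exp(-k^2/8)/10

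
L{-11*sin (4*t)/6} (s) -22/ (3*s^2 + 48)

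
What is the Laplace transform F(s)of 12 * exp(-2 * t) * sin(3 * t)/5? 36/(5 * ((s + 2)^2 + 9))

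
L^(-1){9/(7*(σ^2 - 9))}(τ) 3*sinh(3*τ)/7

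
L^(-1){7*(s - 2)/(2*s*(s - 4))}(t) 7*exp(2*t)*cosh(2*t)/2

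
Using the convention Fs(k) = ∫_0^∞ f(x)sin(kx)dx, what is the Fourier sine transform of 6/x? 3 * pi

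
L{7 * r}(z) 7/z^2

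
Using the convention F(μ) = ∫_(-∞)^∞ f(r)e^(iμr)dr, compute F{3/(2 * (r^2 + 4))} 3 * pi * exp(-2 * Abs(μ))/4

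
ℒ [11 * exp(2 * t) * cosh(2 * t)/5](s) 11 * (s - 2)/(5 * s * (s - 4))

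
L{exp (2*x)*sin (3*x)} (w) 3/ ( (w - 2)^2+9)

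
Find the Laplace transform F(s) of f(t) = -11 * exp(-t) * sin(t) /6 -11/(6 * (s + 1) ^2 + 6) 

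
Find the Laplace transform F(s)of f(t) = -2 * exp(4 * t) -2/(s - 4)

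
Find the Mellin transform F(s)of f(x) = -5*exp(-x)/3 -5*gamma(s)/3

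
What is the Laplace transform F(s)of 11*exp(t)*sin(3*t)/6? 11/(2*((s - 1)^2 + 9))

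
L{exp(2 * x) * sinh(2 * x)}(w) 2/(w * (w - 4))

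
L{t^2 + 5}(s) 2/s^3 + 5/s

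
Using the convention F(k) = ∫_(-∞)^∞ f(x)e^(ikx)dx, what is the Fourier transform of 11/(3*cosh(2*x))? 11*pi/(6*cosh(pi*k/4))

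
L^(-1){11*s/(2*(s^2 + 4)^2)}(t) 11*t*sin(2*t)/8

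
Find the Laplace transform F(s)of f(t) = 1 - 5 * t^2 1/s - 10/s^3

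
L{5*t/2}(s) 5/(2*s^2)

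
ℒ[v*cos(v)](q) (q^2 - 1)/(q^2+1)^2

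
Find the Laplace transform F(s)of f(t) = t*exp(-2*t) (s + 2)^(-2)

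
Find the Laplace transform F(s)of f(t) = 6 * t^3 36/s^4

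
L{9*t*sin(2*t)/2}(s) 18*s/(s^2 + 4)^2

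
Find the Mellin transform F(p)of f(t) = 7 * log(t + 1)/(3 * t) -7 * pi * csc(pi * p)/(3 * p - 3)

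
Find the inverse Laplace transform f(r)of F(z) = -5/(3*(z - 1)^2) -5*r*exp(r)/3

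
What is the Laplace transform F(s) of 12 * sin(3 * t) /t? 12 * atan(3/s) 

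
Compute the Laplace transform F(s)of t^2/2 s^(-3)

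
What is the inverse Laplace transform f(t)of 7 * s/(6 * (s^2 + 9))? 7 * cos(3 * t)/6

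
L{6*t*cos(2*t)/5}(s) 6*(s^2 - 4)/(5*(s^2 + 4)^2)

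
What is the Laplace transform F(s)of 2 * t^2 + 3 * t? 3/s^2 + 4/s^3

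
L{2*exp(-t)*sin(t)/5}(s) 2/(5*((s + 1)^2 + 1))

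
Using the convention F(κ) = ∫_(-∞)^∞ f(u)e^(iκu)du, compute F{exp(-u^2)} sqrt(pi) * exp(-κ^2/4)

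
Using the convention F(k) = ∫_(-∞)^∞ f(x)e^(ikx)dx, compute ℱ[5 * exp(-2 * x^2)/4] 5 * sqrt(2) * sqrt(pi) * exp(-k^2/8)/8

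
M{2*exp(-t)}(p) 2*gamma(p)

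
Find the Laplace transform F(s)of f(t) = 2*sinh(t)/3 2/(3*(s^2 - 1))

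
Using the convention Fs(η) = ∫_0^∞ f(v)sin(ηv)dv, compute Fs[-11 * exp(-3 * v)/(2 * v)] -11 * atan(η/3)/2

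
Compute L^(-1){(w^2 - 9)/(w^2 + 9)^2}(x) x * cos(3 * x)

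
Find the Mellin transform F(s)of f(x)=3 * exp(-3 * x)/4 3^(1 - s) * gamma(s)/4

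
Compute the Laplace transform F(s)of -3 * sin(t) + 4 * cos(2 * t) 4 * s/(s^2 + 4) - 3/(s^2 + 1)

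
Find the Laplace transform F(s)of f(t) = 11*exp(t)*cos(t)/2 11*(s - 1)/(2*((s - 1)^2 + 1))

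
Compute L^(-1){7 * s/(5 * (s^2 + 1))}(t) 7 * cos(t)/5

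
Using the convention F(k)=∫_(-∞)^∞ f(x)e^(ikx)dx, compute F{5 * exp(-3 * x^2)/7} 5 * sqrt(3) * sqrt(pi) * exp(-k^2/12)/21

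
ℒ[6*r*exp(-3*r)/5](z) 6/(5*(z + 3)^2)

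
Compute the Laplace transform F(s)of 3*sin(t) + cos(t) s/(s^2 + 1) + 3/(s^2 + 1)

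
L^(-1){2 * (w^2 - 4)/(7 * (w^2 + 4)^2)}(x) 2 * x * cos(2 * x)/7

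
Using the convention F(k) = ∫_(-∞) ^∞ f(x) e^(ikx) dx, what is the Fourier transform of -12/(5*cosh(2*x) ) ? -6*pi/(5*cosh(pi*k/4) ) 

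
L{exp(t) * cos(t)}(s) (s - 1)/((s - 1)^2 + 1)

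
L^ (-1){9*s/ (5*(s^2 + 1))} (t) 9*cos (t)/5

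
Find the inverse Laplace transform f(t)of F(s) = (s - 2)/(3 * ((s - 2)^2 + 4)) exp(2 * t) * cos(2 * t)/3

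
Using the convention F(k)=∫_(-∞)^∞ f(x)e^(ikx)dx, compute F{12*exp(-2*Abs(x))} 48/(k^2 + 4)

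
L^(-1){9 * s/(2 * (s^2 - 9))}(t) 9 * cosh(3 * t)/2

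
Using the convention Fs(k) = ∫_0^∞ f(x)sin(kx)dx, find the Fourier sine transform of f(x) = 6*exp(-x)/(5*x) 6*atan(k)/5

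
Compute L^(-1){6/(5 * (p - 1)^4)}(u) u^3 * exp(u)/5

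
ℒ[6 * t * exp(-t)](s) 6/(s+1)^2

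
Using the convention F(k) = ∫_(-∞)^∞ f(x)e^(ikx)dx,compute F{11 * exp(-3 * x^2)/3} 11 * sqrt(3) * sqrt(pi) * exp(-k^2/12)/9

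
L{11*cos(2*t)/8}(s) 11*s/(8*(s^2+4))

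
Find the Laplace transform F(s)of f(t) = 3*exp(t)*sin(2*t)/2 3/((s - 1)^2 + 4)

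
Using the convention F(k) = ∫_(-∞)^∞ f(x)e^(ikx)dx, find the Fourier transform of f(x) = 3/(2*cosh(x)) 3*pi/(2*cosh(pi*k/2))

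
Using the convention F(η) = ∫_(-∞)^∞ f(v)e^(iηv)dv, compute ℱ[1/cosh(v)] pi/cosh(pi*η/2)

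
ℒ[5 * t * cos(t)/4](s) 5 * (s^2 - 1)/(4 * (s^2 + 1)^2)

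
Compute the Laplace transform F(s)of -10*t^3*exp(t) -60/(s - 1)^4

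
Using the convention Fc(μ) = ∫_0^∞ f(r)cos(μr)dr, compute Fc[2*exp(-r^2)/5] sqrt(pi)*exp(-μ^2/4)/5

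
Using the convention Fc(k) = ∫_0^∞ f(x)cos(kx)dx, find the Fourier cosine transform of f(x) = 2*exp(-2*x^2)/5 sqrt(2)*sqrt(pi)*exp(-k^2/8)/10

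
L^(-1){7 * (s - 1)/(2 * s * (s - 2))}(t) 7 * exp(t) * cosh(t)/2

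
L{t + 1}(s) s^(-2) + 1/s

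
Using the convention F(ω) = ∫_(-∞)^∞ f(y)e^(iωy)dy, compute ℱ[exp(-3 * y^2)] sqrt(3) * sqrt(pi) * exp(-ω^2/12)/3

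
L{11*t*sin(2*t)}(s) 44*s/(s^2 + 4)^2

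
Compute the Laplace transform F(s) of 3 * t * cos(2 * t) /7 3 * (s^2 - 4) /(7 * (s^2 + 4) ^2) 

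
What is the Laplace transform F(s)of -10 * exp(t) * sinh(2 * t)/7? -20/(7 * (s - 1)^2 - 28)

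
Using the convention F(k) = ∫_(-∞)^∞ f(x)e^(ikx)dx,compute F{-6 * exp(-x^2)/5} -6 * sqrt(pi) * exp(-k^2/4)/5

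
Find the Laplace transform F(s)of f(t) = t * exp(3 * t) (s - 3)^(-2)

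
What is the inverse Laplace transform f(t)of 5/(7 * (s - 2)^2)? 5 * t * exp(2 * t)/7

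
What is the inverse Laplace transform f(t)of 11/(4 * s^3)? 11 * t^2/8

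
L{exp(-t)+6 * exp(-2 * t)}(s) 6/(s+2)+1/(s+1)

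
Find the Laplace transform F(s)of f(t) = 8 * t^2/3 16/(3 * s^3)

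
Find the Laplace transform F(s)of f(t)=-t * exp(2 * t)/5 -1/(5 * (s - 2)^2)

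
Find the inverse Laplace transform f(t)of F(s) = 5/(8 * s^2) 5 * t/8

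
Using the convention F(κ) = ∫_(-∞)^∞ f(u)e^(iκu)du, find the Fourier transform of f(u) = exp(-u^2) sqrt(pi) * exp(-κ^2/4)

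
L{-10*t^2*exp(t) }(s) -20/(s - 1) ^3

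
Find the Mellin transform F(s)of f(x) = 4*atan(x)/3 -2*pi*sec(pi*s/2)/(3*s)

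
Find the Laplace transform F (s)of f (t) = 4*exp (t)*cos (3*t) 4*(s - 1)/ ( (s - 1)^2 + 9)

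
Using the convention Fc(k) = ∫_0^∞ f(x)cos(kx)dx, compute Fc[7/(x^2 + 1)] 7 * pi * exp(-k)/2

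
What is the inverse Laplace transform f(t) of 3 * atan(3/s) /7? 3 * sin(3 * t) /(7 * t) 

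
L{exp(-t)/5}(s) 1/(5*(s + 1))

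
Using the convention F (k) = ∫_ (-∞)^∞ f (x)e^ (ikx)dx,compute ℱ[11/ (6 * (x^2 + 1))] 11 * pi * exp (-Abs (k))/6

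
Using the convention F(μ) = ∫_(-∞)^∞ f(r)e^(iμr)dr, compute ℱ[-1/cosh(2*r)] -pi/(2*cosh(pi*μ/4))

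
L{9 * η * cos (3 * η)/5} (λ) 9 * (λ^2 - 9)/ (5 * (λ^2+9)^2)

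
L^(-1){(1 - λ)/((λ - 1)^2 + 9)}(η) -exp(η)*cos(3*η)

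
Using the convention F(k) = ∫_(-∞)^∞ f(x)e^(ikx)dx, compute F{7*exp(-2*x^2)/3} 7*sqrt(2)*sqrt(pi)*exp(-k^2/8)/6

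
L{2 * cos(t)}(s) 2 * s/(s^2+1)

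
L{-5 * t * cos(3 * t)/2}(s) 5 * (9 - s^2)/(2 * (s^2 + 9)^2)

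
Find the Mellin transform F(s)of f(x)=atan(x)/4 -pi * sec(pi * s/2)/(8 * s)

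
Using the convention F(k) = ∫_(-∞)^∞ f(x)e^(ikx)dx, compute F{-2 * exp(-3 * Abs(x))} -12/(k^2+9)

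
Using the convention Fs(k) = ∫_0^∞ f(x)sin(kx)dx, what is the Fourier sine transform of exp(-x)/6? k/(6*(k^2 + 1))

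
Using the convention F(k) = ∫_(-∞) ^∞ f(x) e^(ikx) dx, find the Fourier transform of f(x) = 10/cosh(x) 10*pi/cosh(pi*k/2) 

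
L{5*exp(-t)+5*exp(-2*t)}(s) 5/(s+2)+5/(s+1)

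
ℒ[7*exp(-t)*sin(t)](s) 7/((s+1)^2+1)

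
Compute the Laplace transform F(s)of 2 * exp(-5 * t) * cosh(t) 2 * (s + 5)/((s + 5)^2 - 1)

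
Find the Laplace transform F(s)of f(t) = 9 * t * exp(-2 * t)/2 9/(2 * (s + 2)^2)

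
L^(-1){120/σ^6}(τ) τ^5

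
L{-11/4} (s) -11/ (4*s)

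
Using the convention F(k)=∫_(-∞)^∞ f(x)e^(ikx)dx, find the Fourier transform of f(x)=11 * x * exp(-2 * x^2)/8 11 * sqrt(2) * I * sqrt(pi) * k * exp(-k^2/8)/64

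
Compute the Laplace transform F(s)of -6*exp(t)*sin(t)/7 -6/(7*(s - 1)^2 + 7)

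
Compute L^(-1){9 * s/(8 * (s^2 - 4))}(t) 9 * cosh(2 * t)/8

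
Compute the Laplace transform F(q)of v q^(-2)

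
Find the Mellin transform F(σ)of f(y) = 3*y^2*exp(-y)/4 3*gamma(σ + 2)/4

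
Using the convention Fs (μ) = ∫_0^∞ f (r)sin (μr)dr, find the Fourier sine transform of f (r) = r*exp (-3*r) 6*μ/ (μ^2 + 9)^2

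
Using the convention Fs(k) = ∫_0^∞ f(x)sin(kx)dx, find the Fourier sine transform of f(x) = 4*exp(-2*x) 4*k/(k^2 + 4)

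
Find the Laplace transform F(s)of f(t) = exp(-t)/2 1/(2 * (s + 1))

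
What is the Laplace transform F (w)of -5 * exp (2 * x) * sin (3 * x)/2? -15/ (2 * (w - 2)^2 + 18)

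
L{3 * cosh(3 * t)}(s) 3 * s/(s^2 - 9)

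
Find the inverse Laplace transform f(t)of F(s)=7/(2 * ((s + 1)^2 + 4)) 7 * exp(-t) * sin(2 * t)/4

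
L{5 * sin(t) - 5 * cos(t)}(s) 5/(s^2 + 1) - 5 * s/(s^2 + 1)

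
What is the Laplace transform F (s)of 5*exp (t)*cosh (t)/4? 5*(s - 1)/ (4*s*(s - 2))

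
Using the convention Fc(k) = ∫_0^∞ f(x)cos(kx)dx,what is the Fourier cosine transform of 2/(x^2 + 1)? pi*exp(-k)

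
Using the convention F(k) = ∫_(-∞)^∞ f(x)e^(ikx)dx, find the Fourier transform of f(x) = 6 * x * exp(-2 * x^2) 3 * sqrt(2) * I * sqrt(pi) * k * exp(-k^2/8)/4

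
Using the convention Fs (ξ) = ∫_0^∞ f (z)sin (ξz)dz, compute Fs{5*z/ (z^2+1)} 5*pi*exp (-ξ)/2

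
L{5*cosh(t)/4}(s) 5*s/(4*(s^2 - 1))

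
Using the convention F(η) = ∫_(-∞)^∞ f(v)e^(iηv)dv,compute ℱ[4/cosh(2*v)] 2*pi/cosh(pi*η/4)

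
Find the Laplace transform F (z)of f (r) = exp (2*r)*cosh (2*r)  (z - 2)/ (z*(z - 4))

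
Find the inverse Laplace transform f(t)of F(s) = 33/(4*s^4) 11*t^3/8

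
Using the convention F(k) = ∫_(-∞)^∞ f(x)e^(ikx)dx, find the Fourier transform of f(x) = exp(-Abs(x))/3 2/(3 * (k^2 + 1))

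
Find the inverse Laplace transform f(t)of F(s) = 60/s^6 t^5/2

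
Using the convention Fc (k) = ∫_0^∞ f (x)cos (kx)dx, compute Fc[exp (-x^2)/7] sqrt (pi) * exp (-k^2/4)/14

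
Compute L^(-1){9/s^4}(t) 3*t^3/2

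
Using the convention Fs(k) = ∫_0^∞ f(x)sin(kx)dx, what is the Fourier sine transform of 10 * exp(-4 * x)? 10 * k/(k^2 + 16)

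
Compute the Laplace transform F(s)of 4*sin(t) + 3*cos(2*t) 3*s/(s^2 + 4) + 4/(s^2 + 1)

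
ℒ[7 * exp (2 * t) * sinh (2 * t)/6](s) 7/ (3 * s * (s - 4))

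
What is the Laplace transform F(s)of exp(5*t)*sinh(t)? 1/((s - 5)^2 - 1)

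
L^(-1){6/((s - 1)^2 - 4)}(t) 3*exp(t)*sinh(2*t)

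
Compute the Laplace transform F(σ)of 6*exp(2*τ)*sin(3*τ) 18/((σ - 2)^2 + 9)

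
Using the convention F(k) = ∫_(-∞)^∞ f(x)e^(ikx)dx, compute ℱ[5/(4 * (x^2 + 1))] 5 * pi * exp(-Abs(k))/4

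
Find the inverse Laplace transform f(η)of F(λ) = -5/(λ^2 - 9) -5*sinh(3*η)/3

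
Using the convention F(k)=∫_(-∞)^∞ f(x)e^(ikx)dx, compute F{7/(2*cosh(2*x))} 7*pi/(4*cosh(pi*k/4))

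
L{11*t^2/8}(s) 11/(4*s^3)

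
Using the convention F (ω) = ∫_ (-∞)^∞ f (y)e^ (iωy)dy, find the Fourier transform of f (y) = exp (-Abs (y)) 2/ (ω^2 + 1)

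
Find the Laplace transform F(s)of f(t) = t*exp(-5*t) (s+5)^(-2)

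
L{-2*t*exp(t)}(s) -2/(s - 1)^2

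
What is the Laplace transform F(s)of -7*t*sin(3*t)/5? -42*s/(5*(s^2 + 9)^2)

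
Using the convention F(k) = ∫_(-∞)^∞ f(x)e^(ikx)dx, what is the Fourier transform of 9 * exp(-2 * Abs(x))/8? 9/(2 * (k^2 + 4))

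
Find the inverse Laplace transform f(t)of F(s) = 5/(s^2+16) 5*sin(4*t)/4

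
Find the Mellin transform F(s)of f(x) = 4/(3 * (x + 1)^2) -4 * pi * (s - 1)/(3 * sin(pi * s))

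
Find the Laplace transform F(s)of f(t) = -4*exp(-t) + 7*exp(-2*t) 7/(s + 2) - 4/(s + 1)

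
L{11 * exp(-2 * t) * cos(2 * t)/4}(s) 11 * (s + 2)/(4 * ((s + 2)^2 + 4))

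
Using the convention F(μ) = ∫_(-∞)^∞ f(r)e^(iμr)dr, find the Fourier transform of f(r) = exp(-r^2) sqrt(pi) * exp(-μ^2/4)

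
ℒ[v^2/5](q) 2/ (5*q^3)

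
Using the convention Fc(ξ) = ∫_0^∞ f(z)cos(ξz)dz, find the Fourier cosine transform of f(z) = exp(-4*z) 4/(ξ^2+16)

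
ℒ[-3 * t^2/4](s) -3/(2 * s^3)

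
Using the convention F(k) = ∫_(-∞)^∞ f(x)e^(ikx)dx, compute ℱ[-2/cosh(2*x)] -pi/cosh(pi*k/4)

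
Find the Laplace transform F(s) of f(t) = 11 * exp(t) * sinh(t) 11/(s * (s - 2) ) 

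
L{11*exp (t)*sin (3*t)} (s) 33/ ( (s - 1)^2 + 9)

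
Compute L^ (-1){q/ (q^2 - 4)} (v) cosh (2 * v)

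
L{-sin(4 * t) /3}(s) -4/(3 * s^2+48) 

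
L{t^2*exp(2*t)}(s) 2/(s - 2)^3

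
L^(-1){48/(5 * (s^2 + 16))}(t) 12 * sin(4 * t)/5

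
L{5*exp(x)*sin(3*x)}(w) 15/((w - 1)^2 + 9)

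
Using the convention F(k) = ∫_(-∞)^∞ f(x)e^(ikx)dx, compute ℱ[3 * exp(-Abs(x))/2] 3/(k^2 + 1)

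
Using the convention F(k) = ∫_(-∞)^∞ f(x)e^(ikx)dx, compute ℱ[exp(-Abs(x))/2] 1/(k^2 + 1)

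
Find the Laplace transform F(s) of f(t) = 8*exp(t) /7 8/(7*(s - 1) ) 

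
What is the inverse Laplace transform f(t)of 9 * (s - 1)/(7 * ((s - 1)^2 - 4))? 9 * exp(t) * cosh(2 * t)/7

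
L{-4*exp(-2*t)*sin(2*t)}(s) -8/((s+2)^2+4)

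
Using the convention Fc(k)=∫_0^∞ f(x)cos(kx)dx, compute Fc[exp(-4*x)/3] 4/(3*(k^2 + 16))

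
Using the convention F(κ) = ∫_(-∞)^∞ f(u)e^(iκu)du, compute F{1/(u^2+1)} pi*exp(-Abs(κ))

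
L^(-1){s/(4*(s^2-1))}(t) cosh(t)/4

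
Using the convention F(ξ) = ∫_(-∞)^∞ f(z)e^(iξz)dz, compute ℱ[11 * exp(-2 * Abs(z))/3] 44/(3 * (ξ^2+4))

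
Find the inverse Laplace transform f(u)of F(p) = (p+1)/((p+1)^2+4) exp(-u)*cos(2*u)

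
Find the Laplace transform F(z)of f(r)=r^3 6/z^4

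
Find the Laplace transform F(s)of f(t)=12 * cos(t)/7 12 * s/(7 * (s^2+1))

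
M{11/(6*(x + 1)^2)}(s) -11*pi*(s - 1)/(6*sin(pi*s))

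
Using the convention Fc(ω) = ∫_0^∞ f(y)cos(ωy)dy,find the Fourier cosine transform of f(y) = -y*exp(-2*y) (ω^2 - 4)/(ω^2 + 4)^2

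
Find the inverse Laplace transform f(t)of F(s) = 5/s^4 5*t^3/6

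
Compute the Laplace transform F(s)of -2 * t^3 -12/s^4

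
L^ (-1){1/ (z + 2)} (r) exp (-2 * r)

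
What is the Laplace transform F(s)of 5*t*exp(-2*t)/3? 5/(3*(s + 2)^2)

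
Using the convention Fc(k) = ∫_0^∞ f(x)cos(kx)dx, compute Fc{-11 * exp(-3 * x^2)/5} -11 * sqrt(3) * sqrt(pi) * exp(-k^2/12)/30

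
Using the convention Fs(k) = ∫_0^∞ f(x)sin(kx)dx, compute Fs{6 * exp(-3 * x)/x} 6 * atan(k/3)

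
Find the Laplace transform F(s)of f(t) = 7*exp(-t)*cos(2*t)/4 7*(s + 1)/(4*((s + 1)^2 + 4))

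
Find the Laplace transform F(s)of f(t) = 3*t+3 3/s+3/s^2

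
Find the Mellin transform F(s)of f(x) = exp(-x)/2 gamma(s)/2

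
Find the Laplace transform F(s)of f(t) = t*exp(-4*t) (s + 4)^(-2)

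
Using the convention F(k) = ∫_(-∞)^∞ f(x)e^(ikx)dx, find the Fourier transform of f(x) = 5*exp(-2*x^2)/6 5*sqrt(2)*sqrt(pi)*exp(-k^2/8)/12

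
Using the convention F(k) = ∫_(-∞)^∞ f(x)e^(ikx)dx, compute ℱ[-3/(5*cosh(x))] -3*pi/(5*cosh(pi*k/2))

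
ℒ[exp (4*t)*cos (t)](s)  (s - 4)/ ( (s - 4)^2+1)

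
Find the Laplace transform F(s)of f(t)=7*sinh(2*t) 14/(s^2 - 4)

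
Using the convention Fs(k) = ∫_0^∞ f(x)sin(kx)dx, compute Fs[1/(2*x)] pi/4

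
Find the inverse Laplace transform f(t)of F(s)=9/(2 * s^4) 3 * t^3/4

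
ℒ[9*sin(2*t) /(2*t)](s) 9*atan(2/s) /2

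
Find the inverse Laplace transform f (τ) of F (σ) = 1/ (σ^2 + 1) sin (τ) 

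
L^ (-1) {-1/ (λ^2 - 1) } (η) -sinh (η) 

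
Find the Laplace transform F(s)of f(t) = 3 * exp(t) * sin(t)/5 3/(5 * ((s - 1)^2 + 1))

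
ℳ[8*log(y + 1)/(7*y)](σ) -8*pi*csc(pi*σ)/(7*σ - 7)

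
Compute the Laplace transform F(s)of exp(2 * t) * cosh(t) (s - 2)/((s - 2)^2 - 1)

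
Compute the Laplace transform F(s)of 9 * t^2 18/s^3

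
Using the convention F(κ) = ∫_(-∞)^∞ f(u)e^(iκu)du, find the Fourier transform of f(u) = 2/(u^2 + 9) 2 * pi * exp(-3 * Abs(κ))/3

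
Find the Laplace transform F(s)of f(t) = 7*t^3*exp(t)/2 21/(s - 1)^4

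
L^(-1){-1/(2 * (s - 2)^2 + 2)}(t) -exp(2 * t) * sin(t)/2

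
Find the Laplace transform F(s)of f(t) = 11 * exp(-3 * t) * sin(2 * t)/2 11/((s+3)^2+4)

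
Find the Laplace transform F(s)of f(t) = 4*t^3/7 24/(7*s^4)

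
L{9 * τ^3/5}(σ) 54/(5 * σ^4)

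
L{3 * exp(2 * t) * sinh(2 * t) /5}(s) 6/(5 * s * (s - 4) ) 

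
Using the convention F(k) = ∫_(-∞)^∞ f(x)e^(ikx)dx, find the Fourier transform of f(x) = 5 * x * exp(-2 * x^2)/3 5 * sqrt(2) * I * sqrt(pi) * k * exp(-k^2/8)/24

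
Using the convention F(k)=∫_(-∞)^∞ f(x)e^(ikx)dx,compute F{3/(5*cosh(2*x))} 3*pi/(10*cosh(pi*k/4))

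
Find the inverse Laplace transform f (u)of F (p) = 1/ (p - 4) exp (4 * u)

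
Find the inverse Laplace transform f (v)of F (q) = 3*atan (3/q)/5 3*sin (3*v)/ (5*v)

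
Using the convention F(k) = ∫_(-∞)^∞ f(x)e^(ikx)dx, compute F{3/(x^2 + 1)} 3 * pi * exp(-Abs(k))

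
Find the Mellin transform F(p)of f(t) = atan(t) -pi*sec(pi*p/2)/(2*p)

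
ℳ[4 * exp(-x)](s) 4 * gamma(s)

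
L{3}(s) 3/s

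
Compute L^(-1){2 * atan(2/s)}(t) 2 * sin(2 * t)/t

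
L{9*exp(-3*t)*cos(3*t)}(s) 9*(s + 3)/((s + 3)^2 + 9)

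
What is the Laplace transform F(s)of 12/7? 12/(7 * s)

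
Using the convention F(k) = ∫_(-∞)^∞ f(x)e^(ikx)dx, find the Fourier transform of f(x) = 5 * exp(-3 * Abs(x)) 30/(k^2+9)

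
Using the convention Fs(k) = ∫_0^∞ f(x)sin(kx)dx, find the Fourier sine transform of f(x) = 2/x pi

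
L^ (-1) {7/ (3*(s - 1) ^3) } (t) 7*t^2*exp (t) /6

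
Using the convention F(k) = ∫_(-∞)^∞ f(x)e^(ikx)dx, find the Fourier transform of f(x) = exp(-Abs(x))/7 2/(7*(k^2 + 1))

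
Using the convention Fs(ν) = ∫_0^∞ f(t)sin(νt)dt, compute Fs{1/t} pi/2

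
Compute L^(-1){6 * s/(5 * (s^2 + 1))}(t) 6 * cos(t)/5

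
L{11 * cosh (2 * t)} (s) 11 * s/ (s^2 - 4)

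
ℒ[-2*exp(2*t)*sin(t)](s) -2/((s - 2)^2+1)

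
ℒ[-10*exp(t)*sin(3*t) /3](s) -10/((s - 1) ^2 + 9) 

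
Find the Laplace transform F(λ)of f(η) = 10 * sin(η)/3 10/(3 * (λ^2 + 1))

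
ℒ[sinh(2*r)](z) 2/(z^2 - 4) 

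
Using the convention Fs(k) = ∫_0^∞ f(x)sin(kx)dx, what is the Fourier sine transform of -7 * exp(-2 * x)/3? -7 * k/(3 * k^2 + 12)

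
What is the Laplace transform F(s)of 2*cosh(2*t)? 2*s/(s^2 - 4)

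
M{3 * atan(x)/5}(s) -3 * pi * sec(pi * s/2)/(10 * s)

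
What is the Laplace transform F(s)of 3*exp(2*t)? 3/(s - 2)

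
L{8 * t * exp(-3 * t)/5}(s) 8/(5 * (s + 3)^2)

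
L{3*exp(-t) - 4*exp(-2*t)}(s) 3/(s+1) - 4/(s+2)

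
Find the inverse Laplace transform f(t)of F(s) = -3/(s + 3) -3*exp(-3*t)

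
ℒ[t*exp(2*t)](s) (s - 2)^(-2)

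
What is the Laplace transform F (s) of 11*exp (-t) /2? 11/ (2*(s + 1) ) 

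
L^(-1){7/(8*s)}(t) 7/8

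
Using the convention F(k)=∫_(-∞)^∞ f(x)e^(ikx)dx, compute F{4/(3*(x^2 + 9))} 4*pi*exp(-3*Abs(k))/9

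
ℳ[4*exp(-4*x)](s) 2^(2 - 2*s)*gamma(s)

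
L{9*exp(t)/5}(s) 9/(5*(s - 1))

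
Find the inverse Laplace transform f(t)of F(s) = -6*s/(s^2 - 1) -6*cosh(t)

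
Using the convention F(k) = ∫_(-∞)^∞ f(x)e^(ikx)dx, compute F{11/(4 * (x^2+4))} 11 * pi * exp(-2 * Abs(k))/8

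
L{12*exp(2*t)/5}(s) 12/(5*(s - 2))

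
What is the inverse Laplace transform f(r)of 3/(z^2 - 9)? sinh(3 * r)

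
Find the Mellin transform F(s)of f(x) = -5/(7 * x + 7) -5 * pi * csc(pi * s)/7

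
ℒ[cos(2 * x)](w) w/(w^2 + 4)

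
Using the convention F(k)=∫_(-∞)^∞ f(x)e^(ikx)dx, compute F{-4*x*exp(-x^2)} -2*I*sqrt(pi)*k*exp(-k^2/4)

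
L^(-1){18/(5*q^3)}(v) 9*v^2/5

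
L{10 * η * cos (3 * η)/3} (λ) 10 * (λ^2-9)/ (3 * (λ^2 + 9)^2)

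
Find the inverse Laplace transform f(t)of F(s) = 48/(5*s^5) 2*t^4/5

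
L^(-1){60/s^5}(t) 5*t^4/2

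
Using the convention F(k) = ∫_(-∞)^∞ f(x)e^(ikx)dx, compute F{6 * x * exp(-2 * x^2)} 3 * sqrt(2) * I * sqrt(pi) * k * exp(-k^2/8)/4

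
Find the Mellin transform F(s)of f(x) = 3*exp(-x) 3*gamma(s)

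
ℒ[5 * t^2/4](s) 5/(2 * s^3)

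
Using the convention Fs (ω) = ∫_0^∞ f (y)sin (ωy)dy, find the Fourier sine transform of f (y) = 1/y pi/2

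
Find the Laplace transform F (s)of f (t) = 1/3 1/ (3*s)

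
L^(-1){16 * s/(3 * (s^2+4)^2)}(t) 4 * t * sin(2 * t)/3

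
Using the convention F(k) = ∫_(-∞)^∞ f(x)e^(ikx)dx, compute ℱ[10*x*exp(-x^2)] 5*I*sqrt(pi)*k*exp(-k^2/4)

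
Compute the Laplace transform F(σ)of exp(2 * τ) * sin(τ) 1/((σ - 2)^2 + 1)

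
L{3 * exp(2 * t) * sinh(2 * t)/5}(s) 6/(5 * s * (s - 4))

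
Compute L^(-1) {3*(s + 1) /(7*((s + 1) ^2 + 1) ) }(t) 3*exp(-t)*cos(t) /7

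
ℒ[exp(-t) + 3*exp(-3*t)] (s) 3/(s + 3) + 1/(s + 1)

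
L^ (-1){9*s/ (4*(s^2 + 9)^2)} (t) 3*t*sin (3*t)/8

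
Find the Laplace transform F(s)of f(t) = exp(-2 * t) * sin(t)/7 1/(7 * ((s+2)^2+1))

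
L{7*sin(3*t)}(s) 21/(s^2 + 9)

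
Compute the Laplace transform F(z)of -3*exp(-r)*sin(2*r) -6/((z + 1)^2 + 4)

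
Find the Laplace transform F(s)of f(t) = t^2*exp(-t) 2/(s + 1)^3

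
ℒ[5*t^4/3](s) 40/s^5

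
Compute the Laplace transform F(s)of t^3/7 6/(7*s^4)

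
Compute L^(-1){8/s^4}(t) 4 * t^3/3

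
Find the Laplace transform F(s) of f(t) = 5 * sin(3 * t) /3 5/(s^2 + 9) 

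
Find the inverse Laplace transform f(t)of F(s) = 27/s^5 9 * t^4/8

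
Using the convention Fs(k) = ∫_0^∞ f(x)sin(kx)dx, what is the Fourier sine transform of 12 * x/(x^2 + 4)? 6 * pi * exp(-2 * k)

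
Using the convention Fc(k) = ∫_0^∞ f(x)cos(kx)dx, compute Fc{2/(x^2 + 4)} pi*exp(-2*k)/2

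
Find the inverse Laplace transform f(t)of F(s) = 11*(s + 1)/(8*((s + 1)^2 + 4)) 11*exp(-t)*cos(2*t)/8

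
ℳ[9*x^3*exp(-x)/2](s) 9*gamma(s + 3)/2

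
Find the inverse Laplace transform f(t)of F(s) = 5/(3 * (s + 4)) 5 * exp(-4 * t)/3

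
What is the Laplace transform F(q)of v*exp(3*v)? (q - 3)^(-2)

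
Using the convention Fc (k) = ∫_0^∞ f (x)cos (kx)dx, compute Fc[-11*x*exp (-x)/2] 11*(k^2 - 1)/ (2*(k^2 + 1)^2)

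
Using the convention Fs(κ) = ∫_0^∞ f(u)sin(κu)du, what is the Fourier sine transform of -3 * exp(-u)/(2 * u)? -3 * atan(κ)/2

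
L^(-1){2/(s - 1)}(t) 2*exp(t)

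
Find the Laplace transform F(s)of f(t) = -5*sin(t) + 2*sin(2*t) 4/(s^2 + 4) - 5/(s^2 + 1)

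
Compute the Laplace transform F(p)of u p^(-2)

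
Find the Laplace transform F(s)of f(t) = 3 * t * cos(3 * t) 3 * (s^2 - 9)/(s^2 + 9)^2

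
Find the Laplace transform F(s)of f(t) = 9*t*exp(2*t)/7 9/(7*(s - 2)^2)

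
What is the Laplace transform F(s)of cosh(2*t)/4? s/(4*(s^2 - 4))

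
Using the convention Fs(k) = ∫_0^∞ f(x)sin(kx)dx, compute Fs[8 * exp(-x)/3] 8 * k/(3 * (k^2 + 1))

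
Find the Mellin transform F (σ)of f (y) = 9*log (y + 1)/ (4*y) -9*pi*csc (pi*σ)/ (4*σ - 4)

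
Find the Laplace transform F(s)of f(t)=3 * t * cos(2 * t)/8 3 * (s^2 - 4)/(8 * (s^2 + 4)^2)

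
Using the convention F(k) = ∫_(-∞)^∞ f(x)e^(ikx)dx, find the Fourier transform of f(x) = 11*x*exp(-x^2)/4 11*I*sqrt(pi)*k*exp(-k^2/4)/8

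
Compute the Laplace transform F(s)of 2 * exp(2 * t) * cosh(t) 2 * (s - 2)/((s - 2)^2 - 1)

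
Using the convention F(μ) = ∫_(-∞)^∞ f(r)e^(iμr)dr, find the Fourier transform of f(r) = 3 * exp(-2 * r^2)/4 3 * sqrt(2) * sqrt(pi) * exp(-μ^2/8)/8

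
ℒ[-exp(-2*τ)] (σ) -1/(σ + 2)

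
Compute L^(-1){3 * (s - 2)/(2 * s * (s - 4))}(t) 3 * exp(2 * t) * cosh(2 * t)/2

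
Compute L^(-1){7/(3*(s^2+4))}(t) 7*sin(2*t)/6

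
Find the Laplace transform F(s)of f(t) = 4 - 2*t 4/s - 2/s^2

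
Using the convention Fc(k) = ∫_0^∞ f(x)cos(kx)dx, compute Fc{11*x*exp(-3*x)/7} 11*(9 - k^2)/(7*(k^2+9)^2)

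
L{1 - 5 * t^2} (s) 1/s - 10/s^3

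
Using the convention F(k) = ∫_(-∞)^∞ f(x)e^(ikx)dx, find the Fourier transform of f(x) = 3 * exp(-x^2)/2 3 * sqrt(pi) * exp(-k^2/4)/2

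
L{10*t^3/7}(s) 60/(7*s^4)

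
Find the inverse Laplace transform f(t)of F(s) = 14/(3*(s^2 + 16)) 7*sin(4*t)/6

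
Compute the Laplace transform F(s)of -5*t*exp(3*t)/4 -5/(4*(s - 3)^2)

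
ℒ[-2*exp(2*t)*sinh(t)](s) -2/((s - 2)^2-1)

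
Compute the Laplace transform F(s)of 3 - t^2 3/s - 2/s^3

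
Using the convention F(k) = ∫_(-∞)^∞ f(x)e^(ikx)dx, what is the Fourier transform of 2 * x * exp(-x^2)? I * sqrt(pi) * k * exp(-k^2/4)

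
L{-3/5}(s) -3/(5*s)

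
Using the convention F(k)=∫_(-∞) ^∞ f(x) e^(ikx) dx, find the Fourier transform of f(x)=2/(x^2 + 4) pi*exp(-2*Abs(k) ) 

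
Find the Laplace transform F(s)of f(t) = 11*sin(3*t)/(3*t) 11*atan(3/s)/3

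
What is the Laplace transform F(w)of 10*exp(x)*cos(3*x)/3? 10*(w - 1)/(3*((w - 1)^2 + 9))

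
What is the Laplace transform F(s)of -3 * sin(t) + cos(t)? s/(s^2 + 1)-3/(s^2 + 1)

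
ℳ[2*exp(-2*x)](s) 2^(1 - s)*gamma(s)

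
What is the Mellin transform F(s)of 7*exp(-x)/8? 7*gamma(s)/8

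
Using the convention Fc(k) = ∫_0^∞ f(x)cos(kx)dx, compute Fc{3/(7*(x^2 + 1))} 3*pi*exp(-k)/14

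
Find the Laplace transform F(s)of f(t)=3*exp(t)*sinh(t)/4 3/(4*s*(s - 2))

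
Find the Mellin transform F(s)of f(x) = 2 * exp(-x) 2 * gamma(s)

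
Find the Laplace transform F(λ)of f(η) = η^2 2/λ^3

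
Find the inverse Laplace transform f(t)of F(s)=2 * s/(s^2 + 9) 2 * cos(3 * t)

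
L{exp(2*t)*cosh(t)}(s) (s - 2)/((s - 2)^2-1)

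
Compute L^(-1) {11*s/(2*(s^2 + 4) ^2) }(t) 11*t*sin(2*t) /8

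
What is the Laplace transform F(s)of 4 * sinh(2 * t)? 8/(s^2 - 4)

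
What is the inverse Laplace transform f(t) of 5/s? 5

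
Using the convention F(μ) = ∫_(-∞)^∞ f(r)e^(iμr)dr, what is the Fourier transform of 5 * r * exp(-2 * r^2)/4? 5 * sqrt(2) * I * sqrt(pi) * μ * exp(-μ^2/8)/32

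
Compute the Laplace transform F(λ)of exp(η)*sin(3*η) 3/((λ - 1)^2 + 9)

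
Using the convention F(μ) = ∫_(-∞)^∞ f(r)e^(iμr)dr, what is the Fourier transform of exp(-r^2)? sqrt(pi)*exp(-μ^2/4)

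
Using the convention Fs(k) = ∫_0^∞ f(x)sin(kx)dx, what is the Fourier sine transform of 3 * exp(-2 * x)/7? 3 * k/(7 * (k^2 + 4))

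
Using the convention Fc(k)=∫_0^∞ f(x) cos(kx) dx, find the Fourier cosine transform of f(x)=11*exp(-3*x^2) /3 11*sqrt(3)*sqrt(pi)*exp(-k^2/12) /18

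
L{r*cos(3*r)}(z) (z^2 - 9)/(z^2 + 9)^2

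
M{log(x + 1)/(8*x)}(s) -pi*csc(pi*s)/(8*s - 8)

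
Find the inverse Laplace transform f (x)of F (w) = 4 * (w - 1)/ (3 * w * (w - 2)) 4 * exp (x) * cosh (x)/3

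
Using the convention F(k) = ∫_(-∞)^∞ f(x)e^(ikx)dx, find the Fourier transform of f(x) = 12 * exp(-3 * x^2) 4 * sqrt(3) * sqrt(pi) * exp(-k^2/12)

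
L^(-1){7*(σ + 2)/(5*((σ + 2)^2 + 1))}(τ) 7*exp(-2*τ)*cos(τ)/5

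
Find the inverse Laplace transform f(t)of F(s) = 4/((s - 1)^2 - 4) 2*exp(t)*sinh(2*t)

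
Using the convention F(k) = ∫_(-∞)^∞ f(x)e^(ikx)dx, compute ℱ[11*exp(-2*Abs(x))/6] 22/(3*(k^2 + 4))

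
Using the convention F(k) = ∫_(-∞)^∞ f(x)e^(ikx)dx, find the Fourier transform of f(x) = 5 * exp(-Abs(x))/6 5/(3 * (k^2+1))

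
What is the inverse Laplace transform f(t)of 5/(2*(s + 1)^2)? 5*t*exp(-t)/2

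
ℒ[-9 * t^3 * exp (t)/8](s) -27/ (4 * (s - 1)^4)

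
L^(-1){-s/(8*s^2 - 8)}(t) -cosh(t)/8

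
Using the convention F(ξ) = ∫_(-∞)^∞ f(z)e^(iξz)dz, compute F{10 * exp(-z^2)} 10 * sqrt(pi) * exp(-ξ^2/4)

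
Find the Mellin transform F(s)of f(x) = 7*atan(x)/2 -7*pi*sec(pi*s/2)/(4*s)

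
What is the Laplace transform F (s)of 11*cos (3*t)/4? 11*s/ (4*(s^2 + 9))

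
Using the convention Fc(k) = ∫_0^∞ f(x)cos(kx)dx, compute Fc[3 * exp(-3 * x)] 9/(k^2 + 9)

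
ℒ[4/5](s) 4/(5 * s)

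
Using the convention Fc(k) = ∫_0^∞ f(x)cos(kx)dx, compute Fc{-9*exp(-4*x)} -36/(k^2+16)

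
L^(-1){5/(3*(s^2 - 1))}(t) 5*sinh(t)/3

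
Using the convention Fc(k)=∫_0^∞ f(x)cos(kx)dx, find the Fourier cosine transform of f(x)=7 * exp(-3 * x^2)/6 7 * sqrt(3) * sqrt(pi) * exp(-k^2/12)/36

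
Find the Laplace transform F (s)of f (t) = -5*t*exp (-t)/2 -5/ (2*(s+1)^2)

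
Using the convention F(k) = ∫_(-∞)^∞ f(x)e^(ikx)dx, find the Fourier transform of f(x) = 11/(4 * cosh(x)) 11 * pi/(4 * cosh(pi * k/2))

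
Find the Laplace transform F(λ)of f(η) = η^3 6/λ^4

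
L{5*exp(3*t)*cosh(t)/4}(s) 5*(s - 3)/(4*((s - 3)^2 - 1))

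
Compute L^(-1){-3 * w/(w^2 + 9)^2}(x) -x * sin(3 * x)/2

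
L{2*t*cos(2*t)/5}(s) 2*(s^2 - 4)/(5*(s^2 + 4)^2)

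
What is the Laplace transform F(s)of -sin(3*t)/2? -3/(2*s^2+18)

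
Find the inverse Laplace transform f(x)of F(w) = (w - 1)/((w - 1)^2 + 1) exp(x)*cos(x)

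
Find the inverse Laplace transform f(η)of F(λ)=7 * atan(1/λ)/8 7 * sin(η)/(8 * η)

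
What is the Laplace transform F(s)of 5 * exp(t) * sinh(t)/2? 5/(2 * s * (s - 2))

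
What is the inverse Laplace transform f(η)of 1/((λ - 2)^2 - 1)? exp(2*η)*sinh(η)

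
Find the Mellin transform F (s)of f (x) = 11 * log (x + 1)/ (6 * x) -11 * pi * csc (pi * s)/ (6 * s - 6)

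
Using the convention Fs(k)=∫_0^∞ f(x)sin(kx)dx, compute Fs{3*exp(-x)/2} 3*k/(2*(k^2 + 1))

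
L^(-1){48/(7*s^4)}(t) 8*t^3/7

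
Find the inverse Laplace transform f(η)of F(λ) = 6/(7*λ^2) 6*η/7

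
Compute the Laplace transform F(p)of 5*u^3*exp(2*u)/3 10/(p - 2)^4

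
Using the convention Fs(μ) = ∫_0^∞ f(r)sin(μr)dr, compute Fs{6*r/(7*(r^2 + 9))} 3*pi*exp(-3*μ)/7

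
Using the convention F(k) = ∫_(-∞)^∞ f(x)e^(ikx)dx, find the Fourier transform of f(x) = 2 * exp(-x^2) 2 * sqrt(pi) * exp(-k^2/4)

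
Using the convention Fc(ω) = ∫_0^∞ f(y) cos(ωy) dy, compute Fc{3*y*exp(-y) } 3*(1 - ω^2) /(ω^2 + 1) ^2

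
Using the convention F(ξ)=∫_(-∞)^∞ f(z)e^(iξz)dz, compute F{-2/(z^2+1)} -2*pi*exp(-Abs(ξ))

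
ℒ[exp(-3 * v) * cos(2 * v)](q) (q + 3)/((q + 3)^2 + 4)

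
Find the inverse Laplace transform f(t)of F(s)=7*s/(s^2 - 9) 7*cosh(3*t)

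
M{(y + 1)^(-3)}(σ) pi*(σ - 2)*(σ - 1)/(2*sin(pi*σ))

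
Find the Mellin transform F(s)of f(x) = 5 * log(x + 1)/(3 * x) -5 * pi * csc(pi * s)/(3 * s - 3)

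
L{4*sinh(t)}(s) 4/(s^2 - 1)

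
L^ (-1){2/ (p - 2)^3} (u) u^2*exp (2*u)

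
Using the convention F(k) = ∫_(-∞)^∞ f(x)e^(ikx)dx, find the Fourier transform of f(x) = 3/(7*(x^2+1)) 3*pi*exp(-Abs(k))/7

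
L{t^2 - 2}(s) 2/s^3 - 2/s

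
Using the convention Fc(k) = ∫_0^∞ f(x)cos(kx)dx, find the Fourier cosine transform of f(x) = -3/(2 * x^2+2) -3 * pi * exp(-k)/4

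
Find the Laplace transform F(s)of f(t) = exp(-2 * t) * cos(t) (s + 2)/((s + 2)^2 + 1)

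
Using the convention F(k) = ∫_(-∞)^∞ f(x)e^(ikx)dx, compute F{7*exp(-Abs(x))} 14/(k^2 + 1)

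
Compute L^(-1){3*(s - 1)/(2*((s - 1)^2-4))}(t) 3*exp(t)*cosh(2*t)/2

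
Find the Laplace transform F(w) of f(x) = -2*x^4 -48/w^5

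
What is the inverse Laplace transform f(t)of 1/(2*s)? 1/2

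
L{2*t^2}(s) 4/s^3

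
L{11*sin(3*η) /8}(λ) 33/(8*(λ^2 + 9) ) 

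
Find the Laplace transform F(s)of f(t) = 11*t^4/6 44/s^5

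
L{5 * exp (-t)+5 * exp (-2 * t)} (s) 5/ (s+1)+5/ (s+2)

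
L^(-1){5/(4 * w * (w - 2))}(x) 5 * exp(x) * sinh(x)/4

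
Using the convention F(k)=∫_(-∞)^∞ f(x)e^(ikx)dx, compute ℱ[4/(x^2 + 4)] 2 * pi * exp(-2 * Abs(k))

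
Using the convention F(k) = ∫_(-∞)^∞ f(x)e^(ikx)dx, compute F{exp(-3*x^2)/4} sqrt(3)*sqrt(pi)*exp(-k^2/12)/12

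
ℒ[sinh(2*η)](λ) 2/(λ^2 - 4)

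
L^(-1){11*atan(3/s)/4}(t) 11*sin(3*t)/(4*t)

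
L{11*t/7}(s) 11/(7*s^2)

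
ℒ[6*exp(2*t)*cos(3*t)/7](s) 6*(s - 2)/(7*((s - 2)^2 + 9))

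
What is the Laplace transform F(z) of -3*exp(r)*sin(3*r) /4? -9/(4*(z - 1) ^2 + 36) 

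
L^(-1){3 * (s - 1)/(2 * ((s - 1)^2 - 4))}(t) 3 * exp(t) * cosh(2 * t)/2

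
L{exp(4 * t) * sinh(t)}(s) 1/((s - 4)^2 - 1)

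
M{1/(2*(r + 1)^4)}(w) gamma(w)*gamma(4 - w)/12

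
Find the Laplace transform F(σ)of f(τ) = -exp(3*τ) -1/(σ - 3)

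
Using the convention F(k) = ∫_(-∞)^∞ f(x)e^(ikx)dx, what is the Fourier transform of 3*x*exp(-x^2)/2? 3*I*sqrt(pi)*k*exp(-k^2/4)/4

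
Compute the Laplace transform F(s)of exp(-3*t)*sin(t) 1/((s + 3)^2 + 1)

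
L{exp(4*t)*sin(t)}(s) 1/((s - 4)^2 + 1)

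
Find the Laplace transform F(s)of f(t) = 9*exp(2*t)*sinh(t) 9/((s - 2)^2 - 1)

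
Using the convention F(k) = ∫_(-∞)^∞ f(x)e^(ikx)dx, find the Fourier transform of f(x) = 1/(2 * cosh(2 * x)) pi/(4 * cosh(pi * k/4))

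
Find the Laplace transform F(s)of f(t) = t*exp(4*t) (s - 4)^(-2)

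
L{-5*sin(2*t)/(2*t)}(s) -5*atan(2/s)/2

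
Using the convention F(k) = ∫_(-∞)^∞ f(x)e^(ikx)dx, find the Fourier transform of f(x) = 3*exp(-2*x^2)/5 3*sqrt(2)*sqrt(pi)*exp(-k^2/8)/10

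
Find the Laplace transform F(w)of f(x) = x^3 6/w^4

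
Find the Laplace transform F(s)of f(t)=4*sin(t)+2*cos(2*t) 4/(s^2+1)+2*s/(s^2+4)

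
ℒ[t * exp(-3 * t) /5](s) 1/(5 * (s + 3) ^2) 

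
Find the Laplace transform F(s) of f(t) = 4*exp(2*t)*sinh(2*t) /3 8/(3*s*(s - 4) ) 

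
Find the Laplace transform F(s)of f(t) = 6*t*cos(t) 6*(s^2-1)/(s^2 + 1)^2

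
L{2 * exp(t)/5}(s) 2/(5 * (s - 1))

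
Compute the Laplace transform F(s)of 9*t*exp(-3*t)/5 9/(5*(s + 3)^2)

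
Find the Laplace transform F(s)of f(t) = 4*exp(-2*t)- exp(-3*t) 4/(s + 2) - 1/(s + 3)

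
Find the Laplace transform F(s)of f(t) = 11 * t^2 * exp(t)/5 22/(5 * (s - 1)^3)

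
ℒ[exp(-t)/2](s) 1/(2*(s + 1))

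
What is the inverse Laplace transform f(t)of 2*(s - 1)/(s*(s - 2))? 2*exp(t)*cosh(t)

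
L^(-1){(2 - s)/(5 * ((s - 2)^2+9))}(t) -exp(2 * t) * cos(3 * t)/5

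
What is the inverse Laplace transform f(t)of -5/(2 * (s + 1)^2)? -5 * t * exp(-t)/2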